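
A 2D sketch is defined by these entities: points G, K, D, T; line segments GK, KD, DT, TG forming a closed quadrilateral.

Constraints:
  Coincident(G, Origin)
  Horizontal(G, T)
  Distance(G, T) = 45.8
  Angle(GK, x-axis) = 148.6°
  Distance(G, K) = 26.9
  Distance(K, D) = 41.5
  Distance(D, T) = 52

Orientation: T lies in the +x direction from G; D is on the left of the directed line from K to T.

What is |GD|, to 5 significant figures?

39.792

Checks: |GT| = 45.80 ✓; |GK| = 26.90 ✓; |KD| = 41.50 ✓; |DT| = 52.00 ✓.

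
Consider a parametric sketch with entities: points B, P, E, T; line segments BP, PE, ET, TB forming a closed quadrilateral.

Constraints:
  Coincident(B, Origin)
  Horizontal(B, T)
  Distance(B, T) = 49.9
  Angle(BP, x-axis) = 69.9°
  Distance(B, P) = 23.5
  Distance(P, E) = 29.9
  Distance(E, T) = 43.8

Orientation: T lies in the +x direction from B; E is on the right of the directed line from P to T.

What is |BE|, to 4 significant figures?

10.35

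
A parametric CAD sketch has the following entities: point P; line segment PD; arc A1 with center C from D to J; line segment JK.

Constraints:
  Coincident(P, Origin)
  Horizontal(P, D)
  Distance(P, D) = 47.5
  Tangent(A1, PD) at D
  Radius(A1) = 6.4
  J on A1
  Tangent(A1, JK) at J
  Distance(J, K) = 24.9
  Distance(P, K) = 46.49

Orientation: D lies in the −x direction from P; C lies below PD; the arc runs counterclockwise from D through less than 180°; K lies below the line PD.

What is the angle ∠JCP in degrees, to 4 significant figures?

146.7°

Checks: |CJ| = 6.400 ✓; ∠(CJ, JK) = 90.00° ✓; |JK| = 24.90 ✓; |PK| = 46.49 ✓.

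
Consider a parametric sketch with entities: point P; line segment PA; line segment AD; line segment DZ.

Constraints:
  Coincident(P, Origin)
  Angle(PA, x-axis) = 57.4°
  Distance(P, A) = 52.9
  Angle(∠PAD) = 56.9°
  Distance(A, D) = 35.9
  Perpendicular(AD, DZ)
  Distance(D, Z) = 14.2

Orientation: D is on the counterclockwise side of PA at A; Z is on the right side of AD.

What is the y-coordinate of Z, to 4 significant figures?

58.45

∠PAD = 56.9°, so AD runs at 57.4° + (180° − 56.9°) = 180.5° from the x-axis; with |AD| = 35.9, D = A + 35.9·(cos 180.5°, sin 180.5°) = (-7.398, 44.25). The perpendicularity gives DZ at right angles to AD; with |DZ| = 14.2 on the right of AD, Z = D + 14.2·(-0.008727, 1.000) = (-7.522, 58.45). So Z.y = 58.45.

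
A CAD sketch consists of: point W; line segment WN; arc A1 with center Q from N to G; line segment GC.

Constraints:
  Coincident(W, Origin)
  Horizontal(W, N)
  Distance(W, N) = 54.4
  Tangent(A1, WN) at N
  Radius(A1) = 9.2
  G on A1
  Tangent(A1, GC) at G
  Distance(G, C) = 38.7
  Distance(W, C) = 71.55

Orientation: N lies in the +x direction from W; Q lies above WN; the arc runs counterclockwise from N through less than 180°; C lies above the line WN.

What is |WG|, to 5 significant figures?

64.315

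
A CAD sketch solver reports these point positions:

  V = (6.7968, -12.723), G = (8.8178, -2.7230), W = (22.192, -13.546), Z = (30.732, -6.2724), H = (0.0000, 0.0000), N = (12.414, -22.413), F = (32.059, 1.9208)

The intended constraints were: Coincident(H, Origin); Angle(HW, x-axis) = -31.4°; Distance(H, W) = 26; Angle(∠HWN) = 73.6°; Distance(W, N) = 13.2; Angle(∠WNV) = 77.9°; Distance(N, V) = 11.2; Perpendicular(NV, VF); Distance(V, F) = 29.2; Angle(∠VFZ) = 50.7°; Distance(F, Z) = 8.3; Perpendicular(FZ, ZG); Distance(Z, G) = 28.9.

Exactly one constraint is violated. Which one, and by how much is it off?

Distance(Z, G) = 28.9 — off by 6.70.

H = (0.00, 0.00) ✓; HW at -31.40° ✓; |HW| = 26.00 ✓; ∠HWN = 73.60° ✓; |WN| = 13.20 ✓; ∠WNV = 77.90° ✓; |NV| = 11.20 ✓; ∠(NV, VF) = 90.00° ✓; |VF| = 29.20 ✓; ∠VFZ = 50.70° ✓; |FZ| = 8.300 ✓; ∠(FZ, ZG) = 90.00° ✓; |ZG| = 22.20 ✗.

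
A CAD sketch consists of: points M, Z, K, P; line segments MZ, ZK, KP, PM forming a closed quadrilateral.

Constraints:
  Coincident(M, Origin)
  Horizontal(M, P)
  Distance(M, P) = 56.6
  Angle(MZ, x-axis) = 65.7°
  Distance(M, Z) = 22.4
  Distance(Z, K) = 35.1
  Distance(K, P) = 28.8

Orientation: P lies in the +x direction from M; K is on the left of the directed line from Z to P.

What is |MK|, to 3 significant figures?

50.9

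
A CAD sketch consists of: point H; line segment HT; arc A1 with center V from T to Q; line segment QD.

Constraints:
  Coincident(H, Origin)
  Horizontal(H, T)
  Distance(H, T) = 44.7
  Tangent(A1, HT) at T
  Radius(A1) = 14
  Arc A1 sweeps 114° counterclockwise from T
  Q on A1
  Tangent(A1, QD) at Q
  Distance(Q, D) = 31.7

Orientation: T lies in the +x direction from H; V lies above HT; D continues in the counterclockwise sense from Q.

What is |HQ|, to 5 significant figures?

60.769

H is at the origin; H and T share the same y with |HT| = 44.7 and T on the +x side, so T = (44.700, 0.0000). Tangency of A1 to HT means the radius VT is perpendicular to HT, so V = T + (0, 14) = (44.700, 14.000). On A1, T sits at bearing -90° from V; a 114° counterclockwise sweep puts Q at bearing 24°, so Q = V + 14.0·(cos 24°, sin 24°) = (57.490, 19.694). Then |HQ| = |Q − H| = 60.769.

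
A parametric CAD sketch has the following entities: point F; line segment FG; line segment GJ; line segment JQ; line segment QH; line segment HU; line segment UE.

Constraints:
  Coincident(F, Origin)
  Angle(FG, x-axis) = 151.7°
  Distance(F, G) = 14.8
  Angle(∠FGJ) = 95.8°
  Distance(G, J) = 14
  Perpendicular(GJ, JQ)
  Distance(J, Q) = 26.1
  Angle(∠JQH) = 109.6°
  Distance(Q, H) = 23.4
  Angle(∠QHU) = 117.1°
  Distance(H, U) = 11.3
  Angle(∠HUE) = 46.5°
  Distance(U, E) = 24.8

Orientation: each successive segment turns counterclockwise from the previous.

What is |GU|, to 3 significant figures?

30.8

F is at the origin; FG runs at 151.7° with length 14.8, so G = (-13.0, 7.02). ∠FGJ = 95.8° gives GJ at -124° from the x-axis; with |GJ| = 14.0, J = (-20.9, -4.58). GJ is perpendicular to JQ, so JQ runs at -34.1°; with |JQ| = 26.1, Q = (0.732, -19.2). ∠JQH = 109.6° gives QH at 36.3° from the x-axis; with |QH| = 23.4, H = (19.6, -5.36). ∠QHU = 117.1° gives HU at 99.2° from the x-axis; with |HU| = 11.3, U = (17.8, 5.80). Then |GU| = |U − G| = 30.8.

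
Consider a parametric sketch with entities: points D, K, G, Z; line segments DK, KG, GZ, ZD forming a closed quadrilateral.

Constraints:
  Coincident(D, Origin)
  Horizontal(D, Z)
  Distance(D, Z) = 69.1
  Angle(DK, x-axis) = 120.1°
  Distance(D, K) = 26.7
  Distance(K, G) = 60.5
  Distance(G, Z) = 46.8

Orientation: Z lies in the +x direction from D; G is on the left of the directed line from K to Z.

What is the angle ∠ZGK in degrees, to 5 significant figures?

105.23°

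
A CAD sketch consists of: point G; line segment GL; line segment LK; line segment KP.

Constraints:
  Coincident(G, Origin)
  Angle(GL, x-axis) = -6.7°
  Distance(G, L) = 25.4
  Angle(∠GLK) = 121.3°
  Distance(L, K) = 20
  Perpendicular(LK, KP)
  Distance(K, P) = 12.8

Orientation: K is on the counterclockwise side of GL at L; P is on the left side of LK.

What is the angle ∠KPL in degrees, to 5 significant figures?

57.381°

G is at the origin; GL runs at -6.7° with length 25.4, so L = 25.4·(cos -6.7°, sin -6.7°) = (25.227, -2.9634). ∠GLK = 121.3°, so LK runs at -6.7° + (180° − 121.3°) = 52.000° from the x-axis; with |LK| = 20.0, K = L + 20.0·(cos 52.000°, sin 52.000°) = (37.540, 12.797). The perpendicularity gives KP at right angles to LK; with |KP| = 12.8 on the left of LK, P = K + 12.8·(-0.78801, 0.61566) = (27.453, 20.677). Then cos ∠KPL = PK·PL / (|PK||PL|), giving 57.381°.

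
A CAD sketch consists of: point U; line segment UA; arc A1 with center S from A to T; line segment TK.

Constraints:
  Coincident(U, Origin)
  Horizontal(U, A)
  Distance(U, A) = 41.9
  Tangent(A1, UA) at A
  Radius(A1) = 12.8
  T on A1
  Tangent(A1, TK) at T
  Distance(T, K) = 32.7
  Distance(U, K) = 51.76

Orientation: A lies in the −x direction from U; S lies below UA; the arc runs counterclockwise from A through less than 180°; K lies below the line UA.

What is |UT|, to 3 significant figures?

55.2

U is at the origin; UA is horizontal with |UA| = 41.9 and A on the −x side, so A = (-41.9, 0.00). Since A1 is tangent to UA there, SA ⟂ UA, so S = A + (0, -12.8) = (-41.9, -12.8). Since ST ⟂ TK (tangency), |SK| = √(12.8² + 32.7²) = 35.1 regardless of where T sits on A1. So K lies on both circle(U, 51.76) and circle(S, 35.1); the below-UA intersection is K = (-26.6, -44.4). T is the foot of the tangent from K: T = (-50.6, -22.2).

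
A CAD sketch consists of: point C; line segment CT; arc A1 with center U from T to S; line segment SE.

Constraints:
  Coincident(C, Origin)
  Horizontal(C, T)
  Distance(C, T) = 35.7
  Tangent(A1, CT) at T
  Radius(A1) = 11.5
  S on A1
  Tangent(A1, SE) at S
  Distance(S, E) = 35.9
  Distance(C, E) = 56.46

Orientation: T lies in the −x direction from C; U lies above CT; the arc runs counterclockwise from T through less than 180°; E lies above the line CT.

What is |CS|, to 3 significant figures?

27.5

Checks: |US| = 11.50 ✓; ∠(US, SE) = 90.00° ✓; |SE| = 35.90 ✓; |CE| = 56.46 ✓.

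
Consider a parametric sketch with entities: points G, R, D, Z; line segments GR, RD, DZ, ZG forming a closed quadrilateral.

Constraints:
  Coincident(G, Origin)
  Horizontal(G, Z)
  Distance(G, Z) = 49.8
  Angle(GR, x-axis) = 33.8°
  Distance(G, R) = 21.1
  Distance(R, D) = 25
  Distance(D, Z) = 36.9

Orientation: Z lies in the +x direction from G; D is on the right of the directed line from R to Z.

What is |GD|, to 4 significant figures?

20.21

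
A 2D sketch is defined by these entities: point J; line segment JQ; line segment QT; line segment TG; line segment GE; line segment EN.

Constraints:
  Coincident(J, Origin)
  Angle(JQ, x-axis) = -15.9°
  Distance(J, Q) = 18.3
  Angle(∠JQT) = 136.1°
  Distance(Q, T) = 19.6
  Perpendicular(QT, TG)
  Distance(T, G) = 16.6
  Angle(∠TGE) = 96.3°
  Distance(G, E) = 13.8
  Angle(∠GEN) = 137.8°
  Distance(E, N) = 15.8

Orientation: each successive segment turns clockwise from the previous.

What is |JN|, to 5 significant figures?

7.3529

∠TGE = 96.3° gives GE at 126.50° from the x-axis; with |GE| = 13.8, E = (4.9035, -19.210). ∠GEN = 137.8° gives EN at 84.300° from the x-axis; with |EN| = 15.8, N = (6.4728, -3.4883). Then |JN| = |N − J| = 7.3529.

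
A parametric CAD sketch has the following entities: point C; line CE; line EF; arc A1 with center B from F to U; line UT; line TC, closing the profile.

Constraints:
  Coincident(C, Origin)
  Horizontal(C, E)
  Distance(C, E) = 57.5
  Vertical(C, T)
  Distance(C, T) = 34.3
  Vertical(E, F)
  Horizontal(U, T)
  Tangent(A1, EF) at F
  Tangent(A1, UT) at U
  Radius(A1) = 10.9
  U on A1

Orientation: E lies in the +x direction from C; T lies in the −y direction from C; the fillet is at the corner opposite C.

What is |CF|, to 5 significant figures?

62.079

C is at the origin; C and E share the same y with |CE| = 57.5 and E on the +x side, so E = (57.500, 0.0000). CT is vertical with |CT| = 34.3 and T on the −y side, so T = (0.0000, -34.300). The virtual corner opposite C is at (57.500, -34.300). Tangency of A1 to EF means the radius BF is perpendicular to EF and A1 meets UT tangentially, so BU is at right angles to UT, with radius 10.9, so the center B sits 10.9 in from both sides at B = (46.600, -23.400). That places the tangent points at F = (57.500, -23.400) on EF and U = (46.600, -34.300) on UT. Then |CF| = |F − C| = 62.079.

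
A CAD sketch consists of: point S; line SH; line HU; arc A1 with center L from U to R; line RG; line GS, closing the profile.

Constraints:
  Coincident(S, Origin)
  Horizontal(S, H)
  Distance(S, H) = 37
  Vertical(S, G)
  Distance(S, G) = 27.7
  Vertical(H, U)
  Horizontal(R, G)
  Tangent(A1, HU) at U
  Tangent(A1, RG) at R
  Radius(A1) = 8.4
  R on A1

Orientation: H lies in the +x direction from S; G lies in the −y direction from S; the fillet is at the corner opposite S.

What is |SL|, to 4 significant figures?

34.50

S is at the origin; S and H share the same y with |SH| = 37.0 and H on the +x side, so H = (37.00, 0.000). S and G share the same x with |SG| = 27.7 and G on the −y side, so G = (0.000, -27.70). The virtual corner opposite S is at (37.00, -27.70). Since A1 is tangent to HU there, LU ⟂ HU and since A1 is tangent to RG there, LR ⟂ RG, with radius 8.4, so the center L sits 8.4 in from both sides at L = (28.60, -19.30). Then |SL| = |L − S| = 34.50.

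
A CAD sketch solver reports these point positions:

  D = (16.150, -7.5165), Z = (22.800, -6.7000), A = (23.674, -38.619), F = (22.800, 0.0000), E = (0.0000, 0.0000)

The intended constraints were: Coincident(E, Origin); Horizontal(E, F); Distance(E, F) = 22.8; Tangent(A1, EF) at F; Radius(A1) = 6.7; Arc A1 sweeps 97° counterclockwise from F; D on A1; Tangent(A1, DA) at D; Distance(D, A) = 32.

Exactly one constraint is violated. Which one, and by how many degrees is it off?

Tangent(A1, DA) at D — off by 6.60°.

E = (0.00, 0.00) ✓; E.y = 0.00, F.y = 0.00 ✓; |EF| = 22.80 ✓; ∠(ZF, FE) = 90.00° ✓; |ZF| = 6.700 ✓; bearing(Z→D) − bearing(Z→F) = 97.00° ✓; |ZD| = 6.700 ✓; ∠(ZD, DA) = 83.40° ✗; |DA| = 32.00 ✓.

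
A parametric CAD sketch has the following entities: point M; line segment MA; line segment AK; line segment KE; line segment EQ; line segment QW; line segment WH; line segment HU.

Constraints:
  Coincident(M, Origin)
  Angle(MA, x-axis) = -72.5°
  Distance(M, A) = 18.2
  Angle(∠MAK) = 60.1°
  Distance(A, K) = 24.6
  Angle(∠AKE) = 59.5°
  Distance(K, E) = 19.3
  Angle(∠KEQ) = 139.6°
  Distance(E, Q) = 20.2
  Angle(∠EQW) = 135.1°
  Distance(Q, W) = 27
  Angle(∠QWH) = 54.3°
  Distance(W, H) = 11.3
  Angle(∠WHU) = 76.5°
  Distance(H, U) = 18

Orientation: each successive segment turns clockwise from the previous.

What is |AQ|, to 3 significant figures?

23.6

M is at the origin; MA runs at -72.5° with length 18.2, so A = (5.47, -17.4). ∠MAK = 60.1° gives AK at 168° from the x-axis; with |AK| = 24.6, K = (-18.6, -12.1). ∠AKE = 59.5° gives KE at 47.1° from the x-axis; with |KE| = 19.3, E = (-5.42, 2.06). ∠KEQ = 139.6° gives EQ at 6.70° from the x-axis; with |EQ| = 20.2, Q = (14.6, 4.42). Then |AQ| = |Q − A| = 23.6.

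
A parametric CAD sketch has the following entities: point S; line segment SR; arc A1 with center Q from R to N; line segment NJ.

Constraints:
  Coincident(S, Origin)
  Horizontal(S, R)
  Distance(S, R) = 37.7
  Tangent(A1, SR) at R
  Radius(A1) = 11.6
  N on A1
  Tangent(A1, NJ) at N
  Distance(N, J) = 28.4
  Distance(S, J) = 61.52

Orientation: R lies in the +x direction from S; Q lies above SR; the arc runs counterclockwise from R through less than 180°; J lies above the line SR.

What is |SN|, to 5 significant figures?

50.910

Checks: |QN| = 11.60 ✓; ∠(QN, NJ) = 90.00° ✓; |NJ| = 28.40 ✓; |SJ| = 61.52 ✓.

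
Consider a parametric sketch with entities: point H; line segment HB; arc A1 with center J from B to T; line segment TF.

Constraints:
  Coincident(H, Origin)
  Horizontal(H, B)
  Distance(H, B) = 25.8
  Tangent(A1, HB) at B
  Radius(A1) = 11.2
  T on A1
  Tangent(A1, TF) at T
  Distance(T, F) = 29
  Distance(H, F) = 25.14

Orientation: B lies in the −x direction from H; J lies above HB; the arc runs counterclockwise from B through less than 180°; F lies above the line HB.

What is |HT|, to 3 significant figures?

17.9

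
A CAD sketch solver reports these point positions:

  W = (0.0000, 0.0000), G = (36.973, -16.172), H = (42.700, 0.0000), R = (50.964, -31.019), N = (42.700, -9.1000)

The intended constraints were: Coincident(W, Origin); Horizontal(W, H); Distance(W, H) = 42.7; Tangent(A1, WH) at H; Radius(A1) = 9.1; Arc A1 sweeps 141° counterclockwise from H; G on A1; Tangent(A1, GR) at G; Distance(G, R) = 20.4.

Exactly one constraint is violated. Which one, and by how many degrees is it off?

Tangent(A1, GR) at G — off by 7.70°.

W = (0.00, 0.00) ✓; W.y = 0.00, H.y = 0.00 ✓; |WH| = 42.70 ✓; ∠(NH, HW) = 90.00° ✓; |NH| = 9.100 ✓; bearing(N→G) − bearing(N→H) = 141.0° ✓; |NG| = 9.100 ✓; ∠(NG, GR) = 97.70° ✗; |GR| = 20.40 ✓.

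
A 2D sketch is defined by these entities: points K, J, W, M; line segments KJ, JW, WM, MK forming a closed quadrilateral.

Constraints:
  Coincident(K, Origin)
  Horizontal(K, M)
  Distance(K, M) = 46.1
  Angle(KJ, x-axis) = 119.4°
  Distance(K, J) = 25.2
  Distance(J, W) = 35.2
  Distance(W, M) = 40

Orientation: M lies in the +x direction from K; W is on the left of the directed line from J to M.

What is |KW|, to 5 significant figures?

38.171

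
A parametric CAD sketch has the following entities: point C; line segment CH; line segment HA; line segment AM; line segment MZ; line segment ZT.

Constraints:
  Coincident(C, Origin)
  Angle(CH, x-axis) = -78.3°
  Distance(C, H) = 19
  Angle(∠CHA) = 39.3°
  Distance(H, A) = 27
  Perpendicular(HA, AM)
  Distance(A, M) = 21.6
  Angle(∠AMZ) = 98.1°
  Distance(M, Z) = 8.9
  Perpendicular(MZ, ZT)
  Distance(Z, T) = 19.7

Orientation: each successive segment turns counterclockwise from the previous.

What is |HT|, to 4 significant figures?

15.77

∠AMZ = 98.1° gives MZ at -125.7° from the x-axis; with |MZ| = 8.9, Z = (-7.974, 8.102). MZ is perpendicular to ZT, so ZT runs at -35.70°; with |ZT| = 19.7, T = (8.024, -3.394). Then |HT| = |T − H| = 15.77.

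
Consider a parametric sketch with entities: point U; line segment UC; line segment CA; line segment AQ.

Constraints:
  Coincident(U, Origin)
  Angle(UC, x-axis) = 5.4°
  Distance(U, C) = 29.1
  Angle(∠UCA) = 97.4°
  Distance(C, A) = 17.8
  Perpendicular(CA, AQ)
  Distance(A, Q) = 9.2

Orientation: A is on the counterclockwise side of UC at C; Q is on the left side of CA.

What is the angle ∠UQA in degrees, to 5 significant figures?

132.37°

∠UCA = 97.4°, so CA runs at 5.4° + (180° − 97.4°) = 88.000° from the x-axis; with |CA| = 17.8, A = C + 17.8·(cos 88.000°, sin 88.000°) = (29.592, 20.528). The perpendicularity gives AQ at right angles to CA; with |AQ| = 9.2 on the left of CA, Q = A + 9.2·(-0.99939, 0.034899) = (20.398, 20.849). Then cos ∠UQA = QU·QA / (|QU||QA|), giving 132.37°.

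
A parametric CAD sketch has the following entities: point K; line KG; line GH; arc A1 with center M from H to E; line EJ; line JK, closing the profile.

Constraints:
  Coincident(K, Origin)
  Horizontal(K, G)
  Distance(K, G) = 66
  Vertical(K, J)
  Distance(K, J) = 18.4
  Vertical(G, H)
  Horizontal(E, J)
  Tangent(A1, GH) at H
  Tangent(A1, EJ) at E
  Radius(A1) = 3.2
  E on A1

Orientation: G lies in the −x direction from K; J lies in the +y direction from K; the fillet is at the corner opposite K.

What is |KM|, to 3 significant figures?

64.6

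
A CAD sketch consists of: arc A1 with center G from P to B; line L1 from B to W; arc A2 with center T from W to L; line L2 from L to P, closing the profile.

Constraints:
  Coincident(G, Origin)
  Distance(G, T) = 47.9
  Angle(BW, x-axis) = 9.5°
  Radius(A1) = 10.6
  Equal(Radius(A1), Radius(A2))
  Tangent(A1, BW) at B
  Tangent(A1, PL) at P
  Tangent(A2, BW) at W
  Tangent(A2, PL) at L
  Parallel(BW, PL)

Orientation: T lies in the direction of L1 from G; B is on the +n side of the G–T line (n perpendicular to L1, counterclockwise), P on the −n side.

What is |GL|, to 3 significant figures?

49.1

Tangency of A1 to both parallel lines with radius 10.6 puts B and P at G ± 10.6·n: B = (-1.75, 10.5), P = (1.75, -10.5). Equal radii place W and L the same way about T: W = T + 10.6·n = (45.5, 18.4), L = T − 10.6·n = (49.0, -2.55). Then |GL| = |L − G| = 49.1.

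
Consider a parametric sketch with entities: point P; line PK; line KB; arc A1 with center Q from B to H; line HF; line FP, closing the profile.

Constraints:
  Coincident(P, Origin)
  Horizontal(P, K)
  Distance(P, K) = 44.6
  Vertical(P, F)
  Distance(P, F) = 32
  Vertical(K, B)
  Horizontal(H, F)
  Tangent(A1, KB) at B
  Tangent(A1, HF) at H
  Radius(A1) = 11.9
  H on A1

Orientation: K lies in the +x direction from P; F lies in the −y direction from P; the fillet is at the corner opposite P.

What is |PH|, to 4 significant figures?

45.75

P is at the origin; P and K share the same y with |PK| = 44.6 and K on the +x side, so K = (44.60, 0.000). P and F share the same x with |PF| = 32.0 and F on the −y side, so F = (0.000, -32.00). The virtual corner opposite P is at (44.60, -32.00). The tangent condition forces QB to be normal to KB and the tangent condition forces QH to be normal to HF, with radius 11.9, so the center Q sits 11.9 in from both sides at Q = (32.70, -20.10). That places the tangent points at B = (44.60, -20.10) on KB and H = (32.70, -32.00) on HF. Then |PH| = |H − P| = 45.75.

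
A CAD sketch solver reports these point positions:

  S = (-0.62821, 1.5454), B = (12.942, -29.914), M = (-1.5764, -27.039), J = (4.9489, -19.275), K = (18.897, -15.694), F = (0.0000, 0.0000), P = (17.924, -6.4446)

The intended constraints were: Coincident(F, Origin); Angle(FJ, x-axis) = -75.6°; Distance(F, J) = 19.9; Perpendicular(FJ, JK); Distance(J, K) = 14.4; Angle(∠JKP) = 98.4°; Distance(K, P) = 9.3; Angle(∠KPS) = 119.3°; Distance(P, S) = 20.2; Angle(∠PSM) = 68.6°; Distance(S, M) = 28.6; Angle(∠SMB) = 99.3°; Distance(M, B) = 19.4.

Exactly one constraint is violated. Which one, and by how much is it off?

Distance(M, B) = 19.4 — off by 4.60.

F = (0.00, 0.00) ✓; FJ at -75.60° ✓; |FJ| = 19.90 ✓; ∠(FJ, JK) = 90.00° ✓; |JK| = 14.40 ✓; ∠JKP = 98.39° ✓; |KP| = 9.300 ✓; ∠KPS = 119.3° ✓; |PS| = 20.20 ✓; ∠PSM = 68.60° ✓; |SM| = 28.60 ✓; ∠SMB = 99.30° ✓; |MB| = 14.80 ✗.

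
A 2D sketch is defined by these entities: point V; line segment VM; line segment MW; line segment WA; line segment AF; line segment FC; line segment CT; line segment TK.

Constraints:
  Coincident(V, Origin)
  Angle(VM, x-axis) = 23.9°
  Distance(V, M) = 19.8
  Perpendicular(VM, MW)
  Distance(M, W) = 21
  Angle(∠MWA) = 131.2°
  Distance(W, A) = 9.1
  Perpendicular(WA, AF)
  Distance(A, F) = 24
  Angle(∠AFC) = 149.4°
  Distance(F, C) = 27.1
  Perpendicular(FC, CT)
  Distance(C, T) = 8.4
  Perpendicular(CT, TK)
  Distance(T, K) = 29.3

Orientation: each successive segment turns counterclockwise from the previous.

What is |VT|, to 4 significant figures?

19.25

∠AFC = 149.4° gives FC at -76.70° from the x-axis; with |FC| = 27.1, C = (0.003283, -19.36). FC ⟂ CT, so CT runs at 13.30°; with |CT| = 8.4, T = (8.178, -17.43). Then |VT| = |T − V| = 19.25.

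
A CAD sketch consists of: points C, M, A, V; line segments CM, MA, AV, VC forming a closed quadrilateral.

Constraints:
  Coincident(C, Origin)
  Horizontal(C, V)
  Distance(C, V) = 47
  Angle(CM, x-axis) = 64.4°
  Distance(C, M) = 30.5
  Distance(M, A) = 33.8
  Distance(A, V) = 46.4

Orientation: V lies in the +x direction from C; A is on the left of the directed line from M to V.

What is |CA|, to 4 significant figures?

61.95

C is at the origin; C and V share the same y with |CV| = 47.0 and V in +x, so V = (47.0, 0). CM runs at 64.4° with |CM| = 30.5, so M = (13.18, 27.51). A is determined by |MA| = 33.8 and |AV| = 46.4 together: it lies at the intersection of circle(M, 33.8) and circle(V, 46.4). With |MV| = 43.59, the foot of the radical line on MV is 10.21 from M and the perpendicular offset is √(33.8² − 10.21²) = 32.22. Taking the left-of-MV solution: A = (41.43, 46.06).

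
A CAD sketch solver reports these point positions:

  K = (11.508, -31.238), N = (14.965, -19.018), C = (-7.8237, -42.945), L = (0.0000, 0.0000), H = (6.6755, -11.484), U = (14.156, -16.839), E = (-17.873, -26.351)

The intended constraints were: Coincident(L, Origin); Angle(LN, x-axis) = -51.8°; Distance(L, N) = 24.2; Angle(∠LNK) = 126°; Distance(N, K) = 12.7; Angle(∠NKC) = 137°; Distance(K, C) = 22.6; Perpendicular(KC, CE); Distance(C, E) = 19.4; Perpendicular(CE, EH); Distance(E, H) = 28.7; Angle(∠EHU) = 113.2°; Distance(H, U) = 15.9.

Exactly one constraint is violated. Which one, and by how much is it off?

Distance(H, U) = 15.9 — off by 6.70.

L = (0.00, 0.00) ✓; LN at -51.80° ✓; |LN| = 24.20 ✓; ∠LNK = 126.0° ✓; |NK| = 12.70 ✓; ∠NKC = 137.0° ✓; |KC| = 22.60 ✓; ∠(KC, CE) = 90.00° ✓; |CE| = 19.40 ✓; ∠(CE, EH) = 90.00° ✓; |EH| = 28.70 ✓; ∠EHU = 113.2° ✓; |HU| = 9.200 ✗.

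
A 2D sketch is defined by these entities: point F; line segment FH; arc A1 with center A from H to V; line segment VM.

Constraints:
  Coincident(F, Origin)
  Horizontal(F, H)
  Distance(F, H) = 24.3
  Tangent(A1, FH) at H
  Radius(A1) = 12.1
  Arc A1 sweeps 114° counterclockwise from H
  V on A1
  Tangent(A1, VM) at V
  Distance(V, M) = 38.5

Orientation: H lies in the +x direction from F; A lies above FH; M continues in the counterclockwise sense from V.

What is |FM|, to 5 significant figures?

55.785

F is at the origin; FH is horizontal with |FH| = 24.3 and H on the +x side, so H = (24.300, 0.0000). A1 meets FH tangentially, so AH is at right angles to FH, so A = H + (0, 12.1) = (24.300, 12.100). On A1, H sits at bearing -90° from A; a 114° counterclockwise sweep puts V at bearing 24°, so V = A + 12.1·(cos 24°, sin 24°) = (35.354, 17.022). Tangency of A1 to VM means the radius AV is perpendicular to VM, so VM runs along (−sin 24°, cos 24°); with |VM| = 38.5, M = (19.695, 52.193). Then |FM| = |M − F| = 55.785.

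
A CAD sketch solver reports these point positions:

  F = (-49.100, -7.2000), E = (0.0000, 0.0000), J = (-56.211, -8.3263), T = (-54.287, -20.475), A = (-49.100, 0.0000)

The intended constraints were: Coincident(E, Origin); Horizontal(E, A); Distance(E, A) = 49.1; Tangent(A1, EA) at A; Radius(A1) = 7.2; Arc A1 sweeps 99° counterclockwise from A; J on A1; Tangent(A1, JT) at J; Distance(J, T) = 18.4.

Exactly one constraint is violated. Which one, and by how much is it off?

Distance(J, T) = 18.4 — off by 6.10.

E = (0.00, 0.00) ✓; E.y = 0.00, A.y = 0.00 ✓; |EA| = 49.10 ✓; ∠(FA, AE) = 90.00° ✓; |FA| = 7.200 ✓; bearing(F→J) − bearing(F→A) = 99.00° ✓; |FJ| = 7.200 ✓; ∠(FJ, JT) = 90.00° ✓; |JT| = 12.30 ✗.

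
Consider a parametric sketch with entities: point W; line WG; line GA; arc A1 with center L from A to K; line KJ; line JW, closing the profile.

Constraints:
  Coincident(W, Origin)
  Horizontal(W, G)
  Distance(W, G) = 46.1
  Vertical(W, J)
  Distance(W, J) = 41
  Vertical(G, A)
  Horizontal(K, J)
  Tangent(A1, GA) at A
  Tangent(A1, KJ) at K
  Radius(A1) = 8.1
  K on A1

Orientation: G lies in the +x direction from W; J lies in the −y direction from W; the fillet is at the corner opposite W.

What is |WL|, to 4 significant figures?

50.26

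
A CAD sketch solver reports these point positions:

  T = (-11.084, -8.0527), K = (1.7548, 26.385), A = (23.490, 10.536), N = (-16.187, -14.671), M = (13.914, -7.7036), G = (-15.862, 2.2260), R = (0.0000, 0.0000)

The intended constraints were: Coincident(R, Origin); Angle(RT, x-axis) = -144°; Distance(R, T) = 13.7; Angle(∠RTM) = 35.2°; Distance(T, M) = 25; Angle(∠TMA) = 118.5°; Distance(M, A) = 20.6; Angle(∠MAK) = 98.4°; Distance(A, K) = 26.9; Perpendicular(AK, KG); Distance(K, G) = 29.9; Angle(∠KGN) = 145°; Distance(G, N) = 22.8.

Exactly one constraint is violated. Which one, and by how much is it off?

Distance(G, N) = 22.8 — off by 5.90.

R = (0.00, 0.00) ✓; RT at -144.0° ✓; |RT| = 13.70 ✓; ∠RTM = 35.20° ✓; |TM| = 25.00 ✓; ∠TMA = 118.5° ✓; |MA| = 20.60 ✓; ∠MAK = 98.40° ✓; |AK| = 26.90 ✓; ∠(AK, KG) = 90.00° ✓; |KG| = 29.90 ✓; ∠KGN = 145.0° ✓; |GN| = 16.90 ✗.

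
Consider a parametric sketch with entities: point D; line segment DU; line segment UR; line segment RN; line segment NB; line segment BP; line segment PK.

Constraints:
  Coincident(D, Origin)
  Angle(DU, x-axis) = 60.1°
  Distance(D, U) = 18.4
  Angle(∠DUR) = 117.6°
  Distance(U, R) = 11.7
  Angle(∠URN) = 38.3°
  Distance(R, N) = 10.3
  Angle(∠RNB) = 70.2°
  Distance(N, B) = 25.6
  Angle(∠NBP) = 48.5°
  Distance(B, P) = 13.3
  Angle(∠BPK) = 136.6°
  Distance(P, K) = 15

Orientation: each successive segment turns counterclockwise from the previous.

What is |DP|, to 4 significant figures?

33.25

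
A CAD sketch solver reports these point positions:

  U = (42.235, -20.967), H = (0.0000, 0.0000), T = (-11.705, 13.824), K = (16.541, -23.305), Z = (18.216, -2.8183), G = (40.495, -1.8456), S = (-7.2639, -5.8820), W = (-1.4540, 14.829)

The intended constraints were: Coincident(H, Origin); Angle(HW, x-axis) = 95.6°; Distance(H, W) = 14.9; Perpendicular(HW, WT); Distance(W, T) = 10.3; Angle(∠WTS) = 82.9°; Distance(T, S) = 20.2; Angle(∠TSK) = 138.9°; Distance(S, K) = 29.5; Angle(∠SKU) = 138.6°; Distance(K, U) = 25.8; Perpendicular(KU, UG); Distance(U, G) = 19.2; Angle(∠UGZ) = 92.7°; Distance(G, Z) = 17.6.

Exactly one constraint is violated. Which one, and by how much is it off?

Distance(G, Z) = 17.6 — off by 4.70.

H = (0.00, 0.00) ✓; HW at 95.60° ✓; |HW| = 14.90 ✓; ∠(HW, WT) = 90.00° ✓; |WT| = 10.30 ✓; ∠WTS = 82.90° ✓; |TS| = 20.20 ✓; ∠TSK = 138.9° ✓; |SK| = 29.50 ✓; ∠SKU = 138.6° ✓; |KU| = 25.80 ✓; ∠(KU, UG) = 90.00° ✓; |UG| = 19.20 ✓; ∠UGZ = 92.70° ✓; |GZ| = 22.30 ✗.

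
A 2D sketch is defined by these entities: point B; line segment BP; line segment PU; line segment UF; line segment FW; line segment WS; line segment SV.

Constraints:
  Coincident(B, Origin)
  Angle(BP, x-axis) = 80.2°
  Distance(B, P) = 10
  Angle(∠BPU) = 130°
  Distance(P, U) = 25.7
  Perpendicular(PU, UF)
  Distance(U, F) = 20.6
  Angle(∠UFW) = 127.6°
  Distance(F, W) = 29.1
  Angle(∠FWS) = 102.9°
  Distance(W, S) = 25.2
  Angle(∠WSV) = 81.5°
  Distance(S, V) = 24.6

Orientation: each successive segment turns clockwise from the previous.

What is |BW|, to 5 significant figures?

32.007

B is at the origin; BP runs at 80.2° with length 10.0, so P = (1.7021, 9.8541). ∠BPU = 130.0° gives PU at 30.200° from the x-axis; with |PU| = 25.7, U = (23.914, 22.782). PU is perpendicular to UF, so UF runs at -59.800°; with |UF| = 20.6, F = (34.276, 4.9776). ∠UFW = 127.6° gives FW at -112.20° from the x-axis; with |FW| = 29.1, W = (23.281, -21.965). Then |BW| = |W − B| = 32.007.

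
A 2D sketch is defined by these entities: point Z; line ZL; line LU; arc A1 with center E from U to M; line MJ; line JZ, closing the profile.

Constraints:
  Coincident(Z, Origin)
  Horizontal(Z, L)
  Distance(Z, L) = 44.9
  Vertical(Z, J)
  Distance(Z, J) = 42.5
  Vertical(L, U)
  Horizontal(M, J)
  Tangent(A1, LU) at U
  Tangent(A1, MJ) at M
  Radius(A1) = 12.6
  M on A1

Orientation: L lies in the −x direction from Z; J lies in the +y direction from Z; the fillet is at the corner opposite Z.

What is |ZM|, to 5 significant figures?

53.381

Z is at the origin; Z and L share the same y with |ZL| = 44.9 and L on the −x side, so L = (-44.900, 0.0000). Z and J share the same x with |ZJ| = 42.5 and J on the +y side, so J = (0.0000, 42.500). The virtual corner opposite Z is at (-44.900, 42.500). A1 meets LU tangentially, so EU is at right angles to LU and the tangent condition forces EM to be normal to MJ, with radius 12.6, so the center E sits 12.6 in from both sides at E = (-32.300, 29.900). That places the tangent points at U = (-44.900, 29.900) on LU and M = (-32.300, 42.500) on MJ. Then |ZM| = |M − Z| = 53.381.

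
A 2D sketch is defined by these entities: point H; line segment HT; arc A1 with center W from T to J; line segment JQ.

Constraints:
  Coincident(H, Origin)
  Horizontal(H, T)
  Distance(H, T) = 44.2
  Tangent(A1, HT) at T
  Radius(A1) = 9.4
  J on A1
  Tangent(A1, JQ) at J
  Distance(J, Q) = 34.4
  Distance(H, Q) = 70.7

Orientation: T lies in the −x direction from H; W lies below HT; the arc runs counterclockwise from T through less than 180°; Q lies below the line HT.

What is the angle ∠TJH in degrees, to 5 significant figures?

33.655°

Checks: |WJ| = 9.400 ✓; ∠(WJ, JQ) = 90.00° ✓; |JQ| = 34.40 ✓; |HQ| = 70.70 ✓.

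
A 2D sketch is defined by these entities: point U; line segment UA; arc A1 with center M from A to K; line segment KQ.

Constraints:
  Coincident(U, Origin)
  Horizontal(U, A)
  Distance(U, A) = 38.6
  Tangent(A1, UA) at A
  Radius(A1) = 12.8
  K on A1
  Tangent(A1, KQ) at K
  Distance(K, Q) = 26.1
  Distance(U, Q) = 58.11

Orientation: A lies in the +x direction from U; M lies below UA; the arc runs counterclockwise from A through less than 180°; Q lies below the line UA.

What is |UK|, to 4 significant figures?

33.47

U is at the origin; U and A share the same y with |UA| = 38.6 and A on the +x side, so A = (38.60, 0.000). Tangency of A1 to UA means the radius MA is perpendicular to UA, so M = A + (0, -12.8) = (38.60, -12.80). Since MK ⟂ KQ (tangency), |MQ| = √(12.8² + 26.1²) = 29.07 regardless of where K sits on A1. So Q lies on both circle(U, 58.11) and circle(M, 29.07); the below-UA intersection is Q = (40.35, -41.82). K is the foot of the tangent from Q: K = (27.47, -19.12).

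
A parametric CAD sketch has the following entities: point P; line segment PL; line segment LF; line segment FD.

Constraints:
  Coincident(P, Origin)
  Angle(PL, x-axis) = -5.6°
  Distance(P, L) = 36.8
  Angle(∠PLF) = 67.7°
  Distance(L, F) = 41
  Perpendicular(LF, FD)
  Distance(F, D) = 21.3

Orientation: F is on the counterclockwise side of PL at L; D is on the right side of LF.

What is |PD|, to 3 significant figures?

61.6

P is at the origin; PL runs at -5.6° with length 36.8, so L = 36.8·(cos -5.6°, sin -5.6°) = (36.6, -3.59). ∠PLF = 67.7°, so LF runs at -5.6° + (180° − 67.7°) = 107° from the x-axis; with |LF| = 41.0, F = L + 41.0·(cos 107°, sin 107°) = (24.8, 35.7). LF is perpendicular to FD; with |FD| = 21.3 on the right of LF, D = F + 21.3·(0.958, 0.287) = (45.2, 41.8). Then |PD| = |D − P| = 61.6.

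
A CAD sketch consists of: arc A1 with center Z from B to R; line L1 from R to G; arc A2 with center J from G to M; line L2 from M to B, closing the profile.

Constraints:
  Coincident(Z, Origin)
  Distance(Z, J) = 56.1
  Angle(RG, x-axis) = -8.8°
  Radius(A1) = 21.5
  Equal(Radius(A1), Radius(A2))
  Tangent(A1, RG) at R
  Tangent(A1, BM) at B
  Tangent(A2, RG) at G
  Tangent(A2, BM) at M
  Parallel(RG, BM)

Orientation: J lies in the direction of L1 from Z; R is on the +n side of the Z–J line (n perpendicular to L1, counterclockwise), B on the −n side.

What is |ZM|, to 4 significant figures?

60.08

The slot axis is L1's direction at -8.8°, so u = (cos -8.8°, sin -8.8°) = (0.9882, -0.1530) and n = (−sin -8.8°, cos -8.8°) = (0.1530, 0.9882). Z is at the origin and J lies 56.1 along u from Z, so J = 56.1·u = (55.44, -8.583). Tangency of A1 to both parallel lines with radius 21.5 puts R and B at Z ± 21.5·n: R = (3.289, 21.25), B = (-3.289, -21.25). Equal radii place G and M the same way about J: G = J + 21.5·n = (58.73, 12.66), M = J − 21.5·n = (52.15, -29.83). Then |ZM| = |M − Z| = 60.08.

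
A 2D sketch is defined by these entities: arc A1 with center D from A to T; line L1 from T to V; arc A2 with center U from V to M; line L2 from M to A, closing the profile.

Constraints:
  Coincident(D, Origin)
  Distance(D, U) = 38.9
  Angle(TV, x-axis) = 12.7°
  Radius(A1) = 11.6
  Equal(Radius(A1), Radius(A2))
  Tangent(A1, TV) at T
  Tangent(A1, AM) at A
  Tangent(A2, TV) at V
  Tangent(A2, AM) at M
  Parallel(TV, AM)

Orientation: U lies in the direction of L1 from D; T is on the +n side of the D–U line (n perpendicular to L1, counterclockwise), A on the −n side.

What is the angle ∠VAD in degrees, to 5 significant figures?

59.188°

The slot axis is L1's direction at 12.7°, so u = (cos 12.7°, sin 12.7°) = (0.97553, 0.21985) and n = (−sin 12.7°, cos 12.7°) = (-0.21985, 0.97553). D is at the origin and U lies 38.9 along u from D, so U = 38.9·u = (37.948, 8.5520). Tangency of A1 to both parallel lines with radius 11.6 puts T and A at D ± 11.6·n: T = (-2.5502, 11.316), A = (2.5502, -11.316). Equal radii place V and M the same way about U: V = U + 11.6·n = (35.398, 19.868), M = U − 11.6·n = (40.499, -2.7642). Then cos ∠VAD = AV·AD / (|AV||AD|), giving 59.188°.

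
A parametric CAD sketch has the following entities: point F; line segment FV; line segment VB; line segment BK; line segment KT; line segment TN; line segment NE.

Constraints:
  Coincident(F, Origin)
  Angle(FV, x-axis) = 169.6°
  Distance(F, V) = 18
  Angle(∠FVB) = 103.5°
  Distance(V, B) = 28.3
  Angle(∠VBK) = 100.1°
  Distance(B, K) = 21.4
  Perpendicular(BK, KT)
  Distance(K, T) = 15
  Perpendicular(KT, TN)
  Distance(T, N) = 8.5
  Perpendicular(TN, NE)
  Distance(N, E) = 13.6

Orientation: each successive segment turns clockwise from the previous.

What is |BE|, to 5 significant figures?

12.976

KT is perpendicular to TN, so TN runs at -166.80°; with |TN| = 8.5, N = (-3.2503, 19.850). The perpendicularity gives NE at right angles to TN, so NE runs at 103.20°; with |NE| = 13.6, E = (-6.3559, 33.091). Then |BE| = |E − B| = 12.976.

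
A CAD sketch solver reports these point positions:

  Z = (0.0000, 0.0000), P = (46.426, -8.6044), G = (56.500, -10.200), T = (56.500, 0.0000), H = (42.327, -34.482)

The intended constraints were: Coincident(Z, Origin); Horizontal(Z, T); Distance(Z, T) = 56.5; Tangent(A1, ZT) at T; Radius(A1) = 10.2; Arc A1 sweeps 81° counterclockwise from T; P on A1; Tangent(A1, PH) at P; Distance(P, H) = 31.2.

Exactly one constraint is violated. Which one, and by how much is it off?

Distance(P, H) = 31.2 — off by 5.00.

Z = (0.00, 0.00) ✓; Z.y = 0.00, T.y = 0.00 ✓; |ZT| = 56.50 ✓; ∠(GT, TZ) = 90.00° ✓; |GT| = 10.20 ✓; bearing(G→P) − bearing(G→T) = 81.00° ✓; |GP| = 10.20 ✓; ∠(GP, PH) = 90.00° ✓; |PH| = 26.20 ✗.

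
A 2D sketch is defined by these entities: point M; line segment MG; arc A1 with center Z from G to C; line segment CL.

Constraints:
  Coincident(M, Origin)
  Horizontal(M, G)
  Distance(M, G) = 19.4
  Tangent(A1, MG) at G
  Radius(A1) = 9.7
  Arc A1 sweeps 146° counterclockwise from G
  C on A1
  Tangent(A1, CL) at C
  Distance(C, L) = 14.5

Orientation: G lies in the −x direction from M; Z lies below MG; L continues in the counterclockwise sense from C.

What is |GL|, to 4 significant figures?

26.68

M is at the origin; M and G share the same y with |MG| = 19.4 and G on the −x side, so G = (-19.40, 0.000). Tangency of A1 to MG means the radius ZG is perpendicular to MG, so Z = G + (0, -9.7) = (-19.40, -9.700). On A1, G sits at bearing 90° from Z; a 146° counterclockwise sweep puts C at bearing 236°, so C = Z + 9.7·(cos 236°, sin 236°) = (-24.82, -17.74). A1 meets CL tangentially, so ZC is at right angles to CL, so CL runs along (−sin 236°, cos 236°); with |CL| = 14.5, L = (-12.80, -25.85). Then |GL| = |L − G| = 26.68.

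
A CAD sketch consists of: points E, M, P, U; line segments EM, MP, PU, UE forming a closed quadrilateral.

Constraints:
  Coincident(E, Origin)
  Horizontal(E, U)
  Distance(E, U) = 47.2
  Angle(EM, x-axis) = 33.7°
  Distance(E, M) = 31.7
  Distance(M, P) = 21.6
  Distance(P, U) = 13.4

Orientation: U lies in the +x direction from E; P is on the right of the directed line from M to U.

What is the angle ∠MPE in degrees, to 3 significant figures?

64.8°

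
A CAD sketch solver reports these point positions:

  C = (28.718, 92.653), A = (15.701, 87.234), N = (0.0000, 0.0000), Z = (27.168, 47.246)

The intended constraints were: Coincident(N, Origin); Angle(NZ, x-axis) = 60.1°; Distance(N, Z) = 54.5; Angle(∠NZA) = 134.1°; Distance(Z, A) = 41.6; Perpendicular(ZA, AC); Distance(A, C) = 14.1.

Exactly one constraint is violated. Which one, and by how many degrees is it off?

Perpendicular(ZA, AC) — off by 6.60°.

N = (0.00, 0.00) ✓; NZ at 60.10° ✓; |NZ| = 54.50 ✓; ∠NZA = 134.1° ✓; |ZA| = 41.60 ✓; ∠(ZA, AC) = 83.40° ✗; |AC| = 14.10 ✓.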